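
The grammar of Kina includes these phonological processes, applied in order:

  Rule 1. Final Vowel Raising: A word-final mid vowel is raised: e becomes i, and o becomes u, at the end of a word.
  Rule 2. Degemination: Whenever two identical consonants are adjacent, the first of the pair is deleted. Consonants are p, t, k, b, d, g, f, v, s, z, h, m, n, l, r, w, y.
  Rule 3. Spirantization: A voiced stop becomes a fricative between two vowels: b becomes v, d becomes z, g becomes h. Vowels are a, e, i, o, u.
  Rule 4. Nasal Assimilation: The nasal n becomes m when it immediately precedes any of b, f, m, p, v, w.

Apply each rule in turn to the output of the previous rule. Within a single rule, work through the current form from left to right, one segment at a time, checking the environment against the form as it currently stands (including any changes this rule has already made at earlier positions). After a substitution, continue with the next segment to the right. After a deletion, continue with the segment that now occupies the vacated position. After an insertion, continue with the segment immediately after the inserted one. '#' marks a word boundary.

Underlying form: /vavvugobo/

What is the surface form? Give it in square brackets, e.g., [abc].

[vavuhovu]

Rule 1 Final Vowel Raising: [vavvugobo] → [vavvugobu]
Rule 2 Degemination: [vavvugobu] → [vavugobu]
Rule 3 Spirantization: [vavugobu] → [vavuhovu]
Rule 4 Nasal Assimilation: no change — [vavuhovu]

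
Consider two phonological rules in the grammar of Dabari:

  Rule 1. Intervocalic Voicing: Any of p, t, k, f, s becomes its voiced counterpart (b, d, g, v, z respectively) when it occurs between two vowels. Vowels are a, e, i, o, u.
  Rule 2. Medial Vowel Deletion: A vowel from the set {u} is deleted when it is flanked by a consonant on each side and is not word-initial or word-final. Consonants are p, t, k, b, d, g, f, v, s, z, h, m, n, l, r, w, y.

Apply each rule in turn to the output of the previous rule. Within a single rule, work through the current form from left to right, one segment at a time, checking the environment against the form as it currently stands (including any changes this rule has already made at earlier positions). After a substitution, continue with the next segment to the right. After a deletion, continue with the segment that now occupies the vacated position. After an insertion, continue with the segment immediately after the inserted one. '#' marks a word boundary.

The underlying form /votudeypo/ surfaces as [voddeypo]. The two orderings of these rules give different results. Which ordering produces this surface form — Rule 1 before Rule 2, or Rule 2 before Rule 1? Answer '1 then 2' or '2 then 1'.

Order 1 then 2:
  1 Intervocalic Voicing: [votudeypo] → [vodudeypo]
  2 Medial Vowel Deletion: [vodudeypo] → [voddeypo]
  result: [voddeypo]
Order 2 then 1:
  2 Medial Vowel Deletion: [votudeypo] → [votdeypo]
  1 Intervocalic Voicing: no change — [votdeypo]
  result: [votdeypo]

1 then 2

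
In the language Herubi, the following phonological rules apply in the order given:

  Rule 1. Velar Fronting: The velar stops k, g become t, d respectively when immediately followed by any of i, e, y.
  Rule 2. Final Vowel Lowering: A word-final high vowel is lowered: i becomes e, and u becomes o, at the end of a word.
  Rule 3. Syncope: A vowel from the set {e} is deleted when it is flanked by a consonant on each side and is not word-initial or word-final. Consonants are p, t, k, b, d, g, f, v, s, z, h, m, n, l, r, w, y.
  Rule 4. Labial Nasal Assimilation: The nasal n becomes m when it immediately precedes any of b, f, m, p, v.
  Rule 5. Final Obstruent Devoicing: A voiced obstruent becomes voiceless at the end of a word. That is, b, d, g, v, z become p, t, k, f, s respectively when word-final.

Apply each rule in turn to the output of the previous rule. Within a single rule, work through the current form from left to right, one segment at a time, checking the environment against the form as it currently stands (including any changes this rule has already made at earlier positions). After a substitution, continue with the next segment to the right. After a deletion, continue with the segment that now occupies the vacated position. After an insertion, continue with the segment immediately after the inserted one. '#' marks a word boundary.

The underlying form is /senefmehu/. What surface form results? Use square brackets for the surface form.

Rule 1 Velar Fronting: no change — [senefmehu]
Rule 2 Final Vowel Lowering: [senefmehu] → [senefmeho]
Rule 3 Syncope: [senefmeho] → [snfmho]
Rule 4 Labial Nasal Assimilation: [snfmho] → [smfmho]
Rule 5 Final Obstruent Devoicing: no change — [smfmho]

[smfmho]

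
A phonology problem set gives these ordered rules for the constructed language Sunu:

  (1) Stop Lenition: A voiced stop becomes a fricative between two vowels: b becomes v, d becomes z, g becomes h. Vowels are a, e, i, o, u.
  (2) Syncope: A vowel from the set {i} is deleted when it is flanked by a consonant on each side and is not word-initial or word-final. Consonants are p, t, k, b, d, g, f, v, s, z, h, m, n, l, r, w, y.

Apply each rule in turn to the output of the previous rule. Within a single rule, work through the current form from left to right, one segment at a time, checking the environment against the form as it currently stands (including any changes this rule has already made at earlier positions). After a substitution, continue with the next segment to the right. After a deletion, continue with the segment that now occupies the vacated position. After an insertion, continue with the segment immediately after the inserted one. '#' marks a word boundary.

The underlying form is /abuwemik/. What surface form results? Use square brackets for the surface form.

(1) Stop Lenition: [abuwemik] → [avuwemik]
(2) Syncope: [avuwemik] → [avuwemk]

[avuwemk]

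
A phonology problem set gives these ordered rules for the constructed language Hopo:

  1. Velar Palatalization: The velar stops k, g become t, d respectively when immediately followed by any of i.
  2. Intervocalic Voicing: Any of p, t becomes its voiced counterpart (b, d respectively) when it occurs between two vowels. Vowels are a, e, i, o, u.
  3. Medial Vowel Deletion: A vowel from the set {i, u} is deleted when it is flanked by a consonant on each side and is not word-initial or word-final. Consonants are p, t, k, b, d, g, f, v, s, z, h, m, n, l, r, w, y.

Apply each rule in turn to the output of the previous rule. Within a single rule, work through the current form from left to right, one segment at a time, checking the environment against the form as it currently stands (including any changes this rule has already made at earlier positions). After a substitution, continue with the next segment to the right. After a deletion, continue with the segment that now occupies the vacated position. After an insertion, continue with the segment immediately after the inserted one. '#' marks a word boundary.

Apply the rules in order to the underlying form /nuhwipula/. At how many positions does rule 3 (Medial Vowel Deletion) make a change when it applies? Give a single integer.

1 Velar Palatalization: no change — [nuhwipula]
2 Intervocalic Voicing: [nuhwipula] → [nuhwibula]
3 Medial Vowel Deletion: [nuhwibula] → [nhwbla]
Rule 3 changed 3 position(s).

3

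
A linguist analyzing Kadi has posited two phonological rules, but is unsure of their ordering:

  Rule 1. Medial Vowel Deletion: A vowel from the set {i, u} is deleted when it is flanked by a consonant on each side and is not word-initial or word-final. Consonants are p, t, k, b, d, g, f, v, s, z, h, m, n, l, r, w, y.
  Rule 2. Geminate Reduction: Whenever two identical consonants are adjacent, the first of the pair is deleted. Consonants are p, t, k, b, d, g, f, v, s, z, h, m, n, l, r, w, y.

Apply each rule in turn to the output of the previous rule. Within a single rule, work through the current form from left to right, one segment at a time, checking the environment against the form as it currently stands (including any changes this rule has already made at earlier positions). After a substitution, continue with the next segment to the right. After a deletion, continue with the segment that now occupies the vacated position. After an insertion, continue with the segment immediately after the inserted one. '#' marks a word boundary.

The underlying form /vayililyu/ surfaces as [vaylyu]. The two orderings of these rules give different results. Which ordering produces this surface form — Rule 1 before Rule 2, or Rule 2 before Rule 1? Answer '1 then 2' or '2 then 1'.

1 then 2

Order 1 then 2:
  1 Medial Vowel Deletion: [vayililyu] → [vayllyu]
  2 Geminate Reduction: [vayllyu] → [vaylyu]
  result: [vaylyu]
Order 2 then 1:
  2 Geminate Reduction: no change — [vayililyu]
  1 Medial Vowel Deletion: [vayililyu] → [vayllyu]
  result: [vayllyu]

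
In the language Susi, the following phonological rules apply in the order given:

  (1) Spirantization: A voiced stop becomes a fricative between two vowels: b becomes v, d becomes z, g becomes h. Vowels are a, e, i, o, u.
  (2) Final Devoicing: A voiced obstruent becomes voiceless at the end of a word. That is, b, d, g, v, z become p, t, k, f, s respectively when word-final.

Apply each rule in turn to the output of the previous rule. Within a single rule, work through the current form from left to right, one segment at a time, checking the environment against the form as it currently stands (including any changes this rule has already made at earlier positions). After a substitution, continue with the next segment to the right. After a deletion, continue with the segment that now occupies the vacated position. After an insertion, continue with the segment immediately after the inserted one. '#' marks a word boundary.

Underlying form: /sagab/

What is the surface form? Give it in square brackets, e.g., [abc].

[sahap]

(1) Spirantization: [sagab] → [sahab]
(2) Final Devoicing: [sahab] → [sahap]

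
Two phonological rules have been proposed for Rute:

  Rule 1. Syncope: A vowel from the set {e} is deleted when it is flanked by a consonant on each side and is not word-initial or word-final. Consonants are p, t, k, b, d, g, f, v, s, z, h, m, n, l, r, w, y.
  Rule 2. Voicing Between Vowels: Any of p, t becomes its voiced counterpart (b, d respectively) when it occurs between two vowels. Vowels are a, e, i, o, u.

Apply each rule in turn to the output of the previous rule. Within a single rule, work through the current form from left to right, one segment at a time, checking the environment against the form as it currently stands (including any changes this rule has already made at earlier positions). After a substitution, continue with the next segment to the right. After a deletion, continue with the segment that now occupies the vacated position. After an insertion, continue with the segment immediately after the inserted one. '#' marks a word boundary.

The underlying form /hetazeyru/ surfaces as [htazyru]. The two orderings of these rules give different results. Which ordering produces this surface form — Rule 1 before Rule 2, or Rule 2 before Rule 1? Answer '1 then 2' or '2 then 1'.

Order 1 then 2:
  1 Syncope: [hetazeyru] → [htazyru]
  2 Voicing Between Vowels: no change — [htazyru]
  result: [htazyru]
Order 2 then 1:
  2 Voicing Between Vowels: [hetazeyru] → [hedazeyru]
  1 Syncope: [hedazeyru] → [hdazyru]
  result: [hdazyru]

1 then 2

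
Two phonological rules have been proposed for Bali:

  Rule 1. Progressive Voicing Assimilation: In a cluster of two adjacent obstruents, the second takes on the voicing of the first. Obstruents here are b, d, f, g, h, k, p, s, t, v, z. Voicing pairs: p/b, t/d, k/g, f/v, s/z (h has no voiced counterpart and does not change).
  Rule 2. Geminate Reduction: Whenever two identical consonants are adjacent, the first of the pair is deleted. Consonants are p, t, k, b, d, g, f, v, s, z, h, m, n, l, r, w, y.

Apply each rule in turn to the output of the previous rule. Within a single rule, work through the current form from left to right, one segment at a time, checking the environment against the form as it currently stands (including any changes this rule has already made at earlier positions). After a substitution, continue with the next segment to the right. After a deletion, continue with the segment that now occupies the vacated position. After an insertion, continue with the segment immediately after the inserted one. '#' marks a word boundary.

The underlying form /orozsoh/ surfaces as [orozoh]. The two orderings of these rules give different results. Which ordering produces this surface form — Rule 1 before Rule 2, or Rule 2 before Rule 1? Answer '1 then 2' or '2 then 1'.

Order 1 then 2:
  1 Progressive Voicing Assimilation: [orozsoh] → [orozzoh]
  2 Geminate Reduction: [orozzoh] → [orozoh]
  result: [orozoh]
Order 2 then 1:
  2 Geminate Reduction: no change — [orozsoh]
  1 Progressive Voicing Assimilation: [orozsoh] → [orozzoh]
  result: [orozzoh]

1 then 2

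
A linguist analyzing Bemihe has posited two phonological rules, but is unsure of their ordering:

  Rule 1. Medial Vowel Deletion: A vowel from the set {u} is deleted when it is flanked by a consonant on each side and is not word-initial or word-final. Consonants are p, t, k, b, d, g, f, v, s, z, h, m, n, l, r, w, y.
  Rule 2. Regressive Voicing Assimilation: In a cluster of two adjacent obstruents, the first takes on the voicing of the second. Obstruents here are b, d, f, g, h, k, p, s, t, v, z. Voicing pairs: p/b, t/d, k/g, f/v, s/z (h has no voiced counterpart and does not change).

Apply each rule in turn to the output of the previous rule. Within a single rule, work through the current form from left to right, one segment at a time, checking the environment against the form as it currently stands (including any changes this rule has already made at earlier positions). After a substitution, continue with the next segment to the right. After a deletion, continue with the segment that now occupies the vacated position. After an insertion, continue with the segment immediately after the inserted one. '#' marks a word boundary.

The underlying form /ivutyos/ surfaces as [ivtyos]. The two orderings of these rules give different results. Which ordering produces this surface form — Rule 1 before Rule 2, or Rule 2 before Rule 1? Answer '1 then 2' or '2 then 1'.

2 then 1

Order 1 then 2:
  1 Medial Vowel Deletion: [ivutyos] → [ivtyos]
  2 Regressive Voicing Assimilation: [ivtyos] → [iftyos]
  result: [iftyos]
Order 2 then 1:
  2 Regressive Voicing Assimilation: no change — [ivutyos]
  1 Medial Vowel Deletion: [ivutyos] → [ivtyos]
  result: [ivtyos]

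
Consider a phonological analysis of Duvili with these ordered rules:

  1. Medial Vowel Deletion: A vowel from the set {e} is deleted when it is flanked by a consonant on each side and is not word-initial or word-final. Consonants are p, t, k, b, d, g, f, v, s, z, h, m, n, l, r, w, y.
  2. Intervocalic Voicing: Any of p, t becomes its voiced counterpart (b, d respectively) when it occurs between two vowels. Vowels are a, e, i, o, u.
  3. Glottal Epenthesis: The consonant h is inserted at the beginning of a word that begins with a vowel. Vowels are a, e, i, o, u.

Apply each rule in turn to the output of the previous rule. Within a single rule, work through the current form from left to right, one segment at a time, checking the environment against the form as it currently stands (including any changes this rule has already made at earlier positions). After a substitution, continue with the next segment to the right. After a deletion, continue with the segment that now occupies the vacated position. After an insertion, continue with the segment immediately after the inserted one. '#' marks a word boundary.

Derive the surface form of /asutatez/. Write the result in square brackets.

1 Medial Vowel Deletion: [asutatez] → [asutatz]
2 Intervocalic Voicing: [asutatz] → [asudatz]
3 Glottal Epenthesis: [asudatz] → [hasudatz]

[hasudatz]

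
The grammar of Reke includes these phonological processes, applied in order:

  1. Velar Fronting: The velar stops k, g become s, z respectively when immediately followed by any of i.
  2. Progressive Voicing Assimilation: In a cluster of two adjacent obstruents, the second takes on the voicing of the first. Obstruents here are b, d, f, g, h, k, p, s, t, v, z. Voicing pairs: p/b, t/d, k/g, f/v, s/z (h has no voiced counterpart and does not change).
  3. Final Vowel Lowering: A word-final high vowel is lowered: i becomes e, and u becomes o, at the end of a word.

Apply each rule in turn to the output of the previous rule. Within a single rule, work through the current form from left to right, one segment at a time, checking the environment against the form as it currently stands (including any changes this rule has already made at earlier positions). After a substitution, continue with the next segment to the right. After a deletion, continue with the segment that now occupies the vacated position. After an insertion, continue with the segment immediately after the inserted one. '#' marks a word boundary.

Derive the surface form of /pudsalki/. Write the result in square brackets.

1 Velar Fronting: [pudsalki] → [pudsalsi]
2 Progressive Voicing Assimilation: [pudsalsi] → [pudzalsi]
3 Final Vowel Lowering: [pudzalsi] → [pudzalse]

[pudzalse]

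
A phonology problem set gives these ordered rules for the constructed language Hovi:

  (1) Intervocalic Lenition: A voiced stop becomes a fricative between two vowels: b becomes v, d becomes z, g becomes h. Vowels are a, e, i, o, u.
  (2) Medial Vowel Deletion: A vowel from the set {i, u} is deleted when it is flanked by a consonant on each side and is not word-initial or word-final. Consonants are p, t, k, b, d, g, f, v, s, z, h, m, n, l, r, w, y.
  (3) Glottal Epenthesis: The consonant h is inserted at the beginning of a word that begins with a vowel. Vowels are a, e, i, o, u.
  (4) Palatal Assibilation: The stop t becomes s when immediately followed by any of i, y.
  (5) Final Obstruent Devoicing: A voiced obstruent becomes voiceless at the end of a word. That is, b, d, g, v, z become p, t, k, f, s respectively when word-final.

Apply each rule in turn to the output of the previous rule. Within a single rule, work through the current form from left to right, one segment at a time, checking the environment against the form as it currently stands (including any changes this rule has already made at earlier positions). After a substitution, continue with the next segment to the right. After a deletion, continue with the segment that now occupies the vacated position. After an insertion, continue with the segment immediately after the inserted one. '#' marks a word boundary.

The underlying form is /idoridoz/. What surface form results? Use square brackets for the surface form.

[hizorzos]

(1) Intervocalic Lenition: [idoridoz] → [izorizoz]
(2) Medial Vowel Deletion: [izorizoz] → [izorzoz]
(3) Glottal Epenthesis: [izorzoz] → [hizorzoz]
(4) Palatal Assibilation: no change — [hizorzoz]
(5) Final Obstruent Devoicing: [hizorzoz] → [hizorzos]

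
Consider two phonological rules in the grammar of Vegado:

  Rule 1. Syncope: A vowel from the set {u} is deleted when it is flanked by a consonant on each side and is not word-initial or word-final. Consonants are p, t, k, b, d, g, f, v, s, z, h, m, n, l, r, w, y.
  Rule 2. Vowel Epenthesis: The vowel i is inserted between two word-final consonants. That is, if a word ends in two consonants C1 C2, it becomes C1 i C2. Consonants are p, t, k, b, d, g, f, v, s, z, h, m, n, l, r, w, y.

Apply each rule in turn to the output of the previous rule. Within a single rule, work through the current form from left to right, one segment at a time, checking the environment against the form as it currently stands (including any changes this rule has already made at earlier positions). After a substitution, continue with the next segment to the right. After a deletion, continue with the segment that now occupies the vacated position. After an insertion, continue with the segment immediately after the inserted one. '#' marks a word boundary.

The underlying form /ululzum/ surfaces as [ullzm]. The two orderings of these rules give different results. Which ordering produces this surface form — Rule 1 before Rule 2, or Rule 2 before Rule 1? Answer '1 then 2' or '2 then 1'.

2 then 1

Order 1 then 2:
  1 Syncope: [ululzum] → [ullzm]
  2 Vowel Epenthesis: [ullzm] → [ullzim]
  result: [ullzim]
Order 2 then 1:
  2 Vowel Epenthesis: no change — [ululzum]
  1 Syncope: [ululzum] → [ullzm]
  result: [ullzm]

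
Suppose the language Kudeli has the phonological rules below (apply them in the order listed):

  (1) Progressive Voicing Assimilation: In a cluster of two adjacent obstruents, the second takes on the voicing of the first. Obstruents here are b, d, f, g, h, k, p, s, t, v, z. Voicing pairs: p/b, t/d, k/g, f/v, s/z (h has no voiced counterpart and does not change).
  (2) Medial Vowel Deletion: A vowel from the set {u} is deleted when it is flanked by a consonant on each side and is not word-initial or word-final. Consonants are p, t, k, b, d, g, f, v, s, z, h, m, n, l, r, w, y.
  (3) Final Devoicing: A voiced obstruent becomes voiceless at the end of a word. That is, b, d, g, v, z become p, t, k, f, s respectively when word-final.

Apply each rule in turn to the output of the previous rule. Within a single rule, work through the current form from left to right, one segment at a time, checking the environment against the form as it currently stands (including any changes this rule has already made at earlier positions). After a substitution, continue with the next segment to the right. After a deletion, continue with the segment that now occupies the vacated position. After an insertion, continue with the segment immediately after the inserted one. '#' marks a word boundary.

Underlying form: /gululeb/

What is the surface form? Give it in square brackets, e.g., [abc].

[gllep]

(1) Progressive Voicing Assimilation: no change — [gululeb]
(2) Medial Vowel Deletion: [gululeb] → [glleb]
(3) Final Devoicing: [glleb] → [gllep]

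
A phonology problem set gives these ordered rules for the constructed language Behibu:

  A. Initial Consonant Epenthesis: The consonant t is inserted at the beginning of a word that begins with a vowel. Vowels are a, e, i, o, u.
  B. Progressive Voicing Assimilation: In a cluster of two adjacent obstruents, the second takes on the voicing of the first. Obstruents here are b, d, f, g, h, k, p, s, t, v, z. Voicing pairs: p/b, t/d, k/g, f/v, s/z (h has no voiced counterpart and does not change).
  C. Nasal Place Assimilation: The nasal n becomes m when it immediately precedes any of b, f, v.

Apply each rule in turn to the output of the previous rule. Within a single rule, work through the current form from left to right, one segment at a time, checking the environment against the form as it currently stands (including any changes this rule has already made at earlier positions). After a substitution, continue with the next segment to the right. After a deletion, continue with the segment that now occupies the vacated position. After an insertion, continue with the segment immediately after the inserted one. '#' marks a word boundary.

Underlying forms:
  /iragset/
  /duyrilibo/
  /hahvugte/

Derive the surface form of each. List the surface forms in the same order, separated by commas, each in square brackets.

/iragset/:
  A Initial Consonant Epenthesis: [iragset] → [tiragset]
  B Progressive Voicing Assimilation: [tiragset] → [tiragzet]
  C Nasal Place Assimilation: no change — [tiragzet]
/duyrilibo/:
  A Initial Consonant Epenthesis: no change — [duyrilibo]
  B Progressive Voicing Assimilation: no change — [duyrilibo]
  C Nasal Place Assimilation: no change — [duyrilibo]
/hahvugte/:
  A Initial Consonant Epenthesis: no change — [hahvugte]
  B Progressive Voicing Assimilation: [hahvugte] → [hahfugde]
  C Nasal Place Assimilation: no change — [hahfugde]

[tiragzet], [duyrilibo], [hahfugde]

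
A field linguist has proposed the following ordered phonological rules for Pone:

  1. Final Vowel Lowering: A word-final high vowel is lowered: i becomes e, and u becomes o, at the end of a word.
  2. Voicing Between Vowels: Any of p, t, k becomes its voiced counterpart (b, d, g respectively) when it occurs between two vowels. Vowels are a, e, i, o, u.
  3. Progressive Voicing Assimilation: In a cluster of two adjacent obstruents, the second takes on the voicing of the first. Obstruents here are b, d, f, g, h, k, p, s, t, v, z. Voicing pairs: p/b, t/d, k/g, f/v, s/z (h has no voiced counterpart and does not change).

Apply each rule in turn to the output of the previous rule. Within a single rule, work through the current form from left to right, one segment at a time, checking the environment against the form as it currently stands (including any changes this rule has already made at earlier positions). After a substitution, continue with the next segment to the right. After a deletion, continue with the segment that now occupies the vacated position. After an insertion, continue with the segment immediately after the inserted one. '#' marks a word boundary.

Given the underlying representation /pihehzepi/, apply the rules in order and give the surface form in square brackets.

1 Final Vowel Lowering: [pihehzepi] → [pihehzepe]
2 Voicing Between Vowels: [pihehzepe] → [pihehzebe]
3 Progressive Voicing Assimilation: [pihehzebe] → [pihehsebe]

[pihehsebe]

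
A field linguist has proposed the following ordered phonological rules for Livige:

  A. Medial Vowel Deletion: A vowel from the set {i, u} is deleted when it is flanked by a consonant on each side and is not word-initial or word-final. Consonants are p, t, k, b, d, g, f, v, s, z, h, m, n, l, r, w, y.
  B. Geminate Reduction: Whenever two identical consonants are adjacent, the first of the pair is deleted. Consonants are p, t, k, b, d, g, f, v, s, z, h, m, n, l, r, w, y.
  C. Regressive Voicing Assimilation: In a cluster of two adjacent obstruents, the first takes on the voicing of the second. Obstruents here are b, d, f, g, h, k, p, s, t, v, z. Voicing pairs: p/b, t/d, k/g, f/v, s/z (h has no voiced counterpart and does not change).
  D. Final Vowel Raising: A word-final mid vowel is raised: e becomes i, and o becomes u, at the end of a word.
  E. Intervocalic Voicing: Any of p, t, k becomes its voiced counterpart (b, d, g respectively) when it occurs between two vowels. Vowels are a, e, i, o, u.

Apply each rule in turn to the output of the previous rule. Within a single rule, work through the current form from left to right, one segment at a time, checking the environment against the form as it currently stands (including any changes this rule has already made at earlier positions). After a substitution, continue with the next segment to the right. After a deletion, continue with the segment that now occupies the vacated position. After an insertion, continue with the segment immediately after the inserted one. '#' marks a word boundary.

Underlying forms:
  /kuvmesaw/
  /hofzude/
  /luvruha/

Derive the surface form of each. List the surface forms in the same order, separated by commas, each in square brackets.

/kuvmesaw/:
  A Medial Vowel Deletion: [kuvmesaw] → [kvmesaw]
  B Geminate Reduction: no change — [kvmesaw]
  C Regressive Voicing Assimilation: [kvmesaw] → [gvmesaw]
  D Final Vowel Raising: no change — [gvmesaw]
  E Intervocalic Voicing: no change — [gvmesaw]
/hofzude/:
  A Medial Vowel Deletion: [hofzude] → [hofzde]
  B Geminate Reduction: no change — [hofzde]
  C Regressive Voicing Assimilation: [hofzde] → [hovzde]
  D Final Vowel Raising: [hovzde] → [hovzdi]
  E Intervocalic Voicing: no change — [hovzdi]
/luvruha/:
  A Medial Vowel Deletion: [luvruha] → [lvrha]
  B Geminate Reduction: no change — [lvrha]
  C Regressive Voicing Assimilation: no change — [lvrha]
  D Final Vowel Raising: no change — [lvrha]
  E Intervocalic Voicing: no change — [lvrha]

[gvmesaw], [hovzdi], [lvrha]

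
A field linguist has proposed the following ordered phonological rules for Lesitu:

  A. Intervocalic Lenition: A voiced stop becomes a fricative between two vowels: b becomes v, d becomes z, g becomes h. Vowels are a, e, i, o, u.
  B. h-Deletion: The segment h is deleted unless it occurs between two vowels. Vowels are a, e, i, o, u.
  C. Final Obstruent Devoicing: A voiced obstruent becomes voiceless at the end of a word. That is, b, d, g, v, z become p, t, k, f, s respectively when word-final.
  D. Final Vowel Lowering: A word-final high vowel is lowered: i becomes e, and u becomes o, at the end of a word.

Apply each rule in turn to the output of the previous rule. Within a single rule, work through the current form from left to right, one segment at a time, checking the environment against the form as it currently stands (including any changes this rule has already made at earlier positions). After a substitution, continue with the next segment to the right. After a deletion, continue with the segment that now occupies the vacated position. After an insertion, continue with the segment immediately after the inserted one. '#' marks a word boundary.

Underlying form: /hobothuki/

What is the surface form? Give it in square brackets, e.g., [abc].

[ovotuke]

A Intervocalic Lenition: [hobothuki] → [hovothuki]
B h-Deletion: [hovothuki] → [ovotuki]
C Final Obstruent Devoicing: no change — [ovotuki]
D Final Vowel Lowering: [ovotuki] → [ovotuke]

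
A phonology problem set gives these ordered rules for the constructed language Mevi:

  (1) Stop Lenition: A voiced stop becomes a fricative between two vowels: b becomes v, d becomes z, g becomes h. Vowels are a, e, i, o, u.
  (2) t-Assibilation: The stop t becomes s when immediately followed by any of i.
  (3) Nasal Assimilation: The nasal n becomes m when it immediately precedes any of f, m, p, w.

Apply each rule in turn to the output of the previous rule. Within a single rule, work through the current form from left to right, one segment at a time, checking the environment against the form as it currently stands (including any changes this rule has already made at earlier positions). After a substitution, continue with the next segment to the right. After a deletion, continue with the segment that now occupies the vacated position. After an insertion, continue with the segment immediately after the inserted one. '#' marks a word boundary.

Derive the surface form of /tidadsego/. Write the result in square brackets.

[sizadseho]

(1) Stop Lenition: [tidadsego] → [tizadseho]
(2) t-Assibilation: [tizadseho] → [sizadseho]
(3) Nasal Assimilation: no change — [sizadseho]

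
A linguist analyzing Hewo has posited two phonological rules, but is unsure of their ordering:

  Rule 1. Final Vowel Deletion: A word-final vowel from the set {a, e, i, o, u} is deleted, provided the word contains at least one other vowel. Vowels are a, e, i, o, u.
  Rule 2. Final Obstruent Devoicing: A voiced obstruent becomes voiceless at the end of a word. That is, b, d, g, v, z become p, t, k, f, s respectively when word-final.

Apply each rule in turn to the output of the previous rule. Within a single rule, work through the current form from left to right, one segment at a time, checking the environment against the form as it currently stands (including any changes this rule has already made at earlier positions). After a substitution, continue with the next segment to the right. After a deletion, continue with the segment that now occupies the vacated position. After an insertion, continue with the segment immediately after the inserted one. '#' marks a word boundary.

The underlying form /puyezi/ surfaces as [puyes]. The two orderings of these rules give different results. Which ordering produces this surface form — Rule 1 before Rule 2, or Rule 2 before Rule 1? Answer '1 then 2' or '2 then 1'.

Order 1 then 2:
  1 Final Vowel Deletion: [puyezi] → [puyez]
  2 Final Obstruent Devoicing: [puyez] → [puyes]
  result: [puyes]
Order 2 then 1:
  2 Final Obstruent Devoicing: no change — [puyezi]
  1 Final Vowel Deletion: [puyezi] → [puyez]
  result: [puyez]

1 then 2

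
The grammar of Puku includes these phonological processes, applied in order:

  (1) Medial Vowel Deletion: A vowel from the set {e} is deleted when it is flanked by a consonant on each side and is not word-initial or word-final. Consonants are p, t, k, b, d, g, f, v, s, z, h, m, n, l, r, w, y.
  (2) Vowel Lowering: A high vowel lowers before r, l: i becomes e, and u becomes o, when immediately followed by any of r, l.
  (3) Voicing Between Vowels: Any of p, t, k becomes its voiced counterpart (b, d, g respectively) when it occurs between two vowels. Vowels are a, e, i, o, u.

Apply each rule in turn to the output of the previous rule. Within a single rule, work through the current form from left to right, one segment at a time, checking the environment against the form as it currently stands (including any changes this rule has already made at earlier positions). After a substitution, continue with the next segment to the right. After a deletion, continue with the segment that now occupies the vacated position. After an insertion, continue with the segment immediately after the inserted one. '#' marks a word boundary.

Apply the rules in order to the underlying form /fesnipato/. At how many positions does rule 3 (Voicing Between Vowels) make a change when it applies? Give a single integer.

(1) Medial Vowel Deletion: [fesnipato] → [fsnipato]
(2) Vowel Lowering: no change — [fsnipato]
(3) Voicing Between Vowels: [fsnipato] → [fsnibado]
Rule 3 changed 2 position(s).

2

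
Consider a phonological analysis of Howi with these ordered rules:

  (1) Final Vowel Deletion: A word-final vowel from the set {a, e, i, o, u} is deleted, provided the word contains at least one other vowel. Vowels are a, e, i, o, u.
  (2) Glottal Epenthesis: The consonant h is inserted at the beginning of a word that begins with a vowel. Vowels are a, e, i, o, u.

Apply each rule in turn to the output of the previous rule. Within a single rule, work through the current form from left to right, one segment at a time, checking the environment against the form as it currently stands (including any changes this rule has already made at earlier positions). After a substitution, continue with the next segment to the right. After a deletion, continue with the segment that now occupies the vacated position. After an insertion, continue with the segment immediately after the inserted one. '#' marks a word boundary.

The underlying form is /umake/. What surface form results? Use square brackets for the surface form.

[humak]

(1) Final Vowel Deletion: [umake] → [umak]
(2) Glottal Epenthesis: [umak] → [humak]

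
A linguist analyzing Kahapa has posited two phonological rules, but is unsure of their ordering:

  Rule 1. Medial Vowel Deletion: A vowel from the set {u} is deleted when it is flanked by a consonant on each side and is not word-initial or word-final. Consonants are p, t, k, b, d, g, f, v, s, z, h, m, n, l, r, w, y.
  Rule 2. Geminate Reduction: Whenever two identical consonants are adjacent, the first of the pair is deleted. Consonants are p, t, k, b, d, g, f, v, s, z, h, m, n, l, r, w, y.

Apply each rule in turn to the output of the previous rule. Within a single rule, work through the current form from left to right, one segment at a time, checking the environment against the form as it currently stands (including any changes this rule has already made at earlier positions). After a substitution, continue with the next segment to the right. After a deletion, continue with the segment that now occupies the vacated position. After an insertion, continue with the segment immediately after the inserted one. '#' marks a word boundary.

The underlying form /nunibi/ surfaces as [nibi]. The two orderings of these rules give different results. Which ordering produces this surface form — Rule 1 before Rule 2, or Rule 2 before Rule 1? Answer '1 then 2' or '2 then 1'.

Order 1 then 2:
  1 Medial Vowel Deletion: [nunibi] → [nnibi]
  2 Geminate Reduction: [nnibi] → [nibi]
  result: [nibi]
Order 2 then 1:
  2 Geminate Reduction: no change — [nunibi]
  1 Medial Vowel Deletion: [nunibi] → [nnibi]
  result: [nnibi]

1 then 2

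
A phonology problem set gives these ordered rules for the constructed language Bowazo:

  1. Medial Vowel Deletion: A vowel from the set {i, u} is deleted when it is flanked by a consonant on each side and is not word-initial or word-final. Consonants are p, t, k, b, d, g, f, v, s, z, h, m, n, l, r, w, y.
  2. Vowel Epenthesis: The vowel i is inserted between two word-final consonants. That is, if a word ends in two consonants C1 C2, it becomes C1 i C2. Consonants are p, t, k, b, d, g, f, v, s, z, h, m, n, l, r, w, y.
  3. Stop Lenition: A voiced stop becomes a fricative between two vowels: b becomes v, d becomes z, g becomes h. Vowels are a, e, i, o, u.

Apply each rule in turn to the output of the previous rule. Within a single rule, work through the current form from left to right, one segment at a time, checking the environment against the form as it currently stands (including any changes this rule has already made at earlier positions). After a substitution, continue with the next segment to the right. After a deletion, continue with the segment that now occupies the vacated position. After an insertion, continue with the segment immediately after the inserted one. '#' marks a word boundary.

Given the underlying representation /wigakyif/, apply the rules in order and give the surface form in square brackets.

[wgakyif]

1 Medial Vowel Deletion: [wigakyif] → [wgakyf]
2 Vowel Epenthesis: [wgakyf] → [wgakyif]
3 Stop Lenition: no change — [wgakyif]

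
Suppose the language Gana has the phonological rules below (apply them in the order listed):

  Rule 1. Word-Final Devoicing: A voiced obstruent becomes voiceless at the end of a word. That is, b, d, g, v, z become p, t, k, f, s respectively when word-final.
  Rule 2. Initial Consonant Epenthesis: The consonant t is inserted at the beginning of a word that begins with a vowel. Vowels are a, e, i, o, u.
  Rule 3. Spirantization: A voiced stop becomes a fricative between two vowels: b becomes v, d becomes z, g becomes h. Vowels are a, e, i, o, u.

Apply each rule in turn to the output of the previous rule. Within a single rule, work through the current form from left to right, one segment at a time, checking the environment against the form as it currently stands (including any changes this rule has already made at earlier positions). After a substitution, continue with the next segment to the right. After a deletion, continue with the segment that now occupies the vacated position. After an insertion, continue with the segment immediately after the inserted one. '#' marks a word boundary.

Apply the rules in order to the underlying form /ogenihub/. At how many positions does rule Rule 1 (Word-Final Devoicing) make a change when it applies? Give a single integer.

Rule 1 Word-Final Devoicing: [ogenihub] → [ogenihup]
Rule 2 Initial Consonant Epenthesis: [ogenihup] → [togenihup]
Rule 3 Spirantization: [togenihup] → [tohenihup]
Rule Rule 1 changed 1 position(s).

1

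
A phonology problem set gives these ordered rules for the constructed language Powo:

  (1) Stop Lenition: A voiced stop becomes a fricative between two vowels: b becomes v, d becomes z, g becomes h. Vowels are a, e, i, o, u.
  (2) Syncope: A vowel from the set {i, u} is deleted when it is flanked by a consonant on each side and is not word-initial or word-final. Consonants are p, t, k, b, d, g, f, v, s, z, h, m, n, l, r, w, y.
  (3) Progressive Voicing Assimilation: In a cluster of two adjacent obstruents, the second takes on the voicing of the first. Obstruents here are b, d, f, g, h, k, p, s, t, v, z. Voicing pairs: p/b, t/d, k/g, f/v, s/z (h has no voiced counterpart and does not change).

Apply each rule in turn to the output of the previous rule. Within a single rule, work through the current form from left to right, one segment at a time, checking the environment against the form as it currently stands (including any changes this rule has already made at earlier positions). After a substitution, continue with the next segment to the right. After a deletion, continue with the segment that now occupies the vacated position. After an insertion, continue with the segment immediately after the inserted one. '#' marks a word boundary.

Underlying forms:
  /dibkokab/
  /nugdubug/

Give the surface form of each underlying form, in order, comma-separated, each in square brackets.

[dbgokab], [ngdvg]

/dibkokab/:
  (1) Stop Lenition: no change — [dibkokab]
  (2) Syncope: [dibkokab] → [dbkokab]
  (3) Progressive Voicing Assimilation: [dbkokab] → [dbgokab]
/nugdubug/:
  (1) Stop Lenition: [nugdubug] → [nugduvug]
  (2) Syncope: [nugduvug] → [ngdvg]
  (3) Progressive Voicing Assimilation: no change — [ngdvg]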